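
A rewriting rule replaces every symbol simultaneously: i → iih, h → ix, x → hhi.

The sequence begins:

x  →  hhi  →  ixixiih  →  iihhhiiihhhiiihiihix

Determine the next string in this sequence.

iihiihixixixiihiihiihixixixiihiihiihixiihiihixiihhhi

Replace each of the 20 characters of iihhhiiihhhiiihiihix in place — iih iih ix ix ix iih iih iih ix ix ix iih iih iih ix iih iih ix iih hhi — and concatenate.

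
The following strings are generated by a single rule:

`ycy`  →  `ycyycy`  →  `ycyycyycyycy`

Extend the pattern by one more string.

ycyycyycyycyycyycyycyycy

Each string is two copies of the previous one concatenated.
One more doubling of ycyycyycyycy gives the answer.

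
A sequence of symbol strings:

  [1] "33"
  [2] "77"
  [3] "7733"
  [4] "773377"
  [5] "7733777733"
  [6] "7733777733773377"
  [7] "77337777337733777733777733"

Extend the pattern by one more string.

773377773377337777337777337733777733773377

From term 3 onward, concatenate the last term with the second-to-last: 77·33 = 7733, 7733·77 = 773377, …
The next term joins 77337777337733777733777733 and 7733777733773377.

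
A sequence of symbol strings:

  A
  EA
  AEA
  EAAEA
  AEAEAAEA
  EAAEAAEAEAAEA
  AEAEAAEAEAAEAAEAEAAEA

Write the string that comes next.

EAAEAAEAEAAEAAEAEAAEAEAAEAAEAEAAEA

Each term (from the third on) is the two preceding terms concatenated in order: term 3 = A·EA = AEA.
The next term joins EAAEAAEAEAAEA and AEAEAAEAEAAEAAEAEAAEA.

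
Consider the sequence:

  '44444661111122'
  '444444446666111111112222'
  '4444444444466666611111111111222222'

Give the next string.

44444444444444666666661111111111111122222222

The n-th term is 3n+2 4's then 2n 6's then 3n+2 1's then 2n 2's (n = 1, 2, …).
At n = 4 the blocks have lengths 14, 8, 14, 8.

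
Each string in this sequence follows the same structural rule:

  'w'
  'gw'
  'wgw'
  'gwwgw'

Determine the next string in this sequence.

wgwgwwgw

This is a Fibonacci-style word recurrence s(k) = s(k−2)·s(k−1): e.g. w·gw = wgw.
Continuing: wgw · gwwgw gives term 5.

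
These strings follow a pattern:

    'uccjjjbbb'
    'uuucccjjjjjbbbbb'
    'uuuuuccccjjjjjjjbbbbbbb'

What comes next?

uuuuuuucccccjjjjjjjjjbbbbbbbbb

Reading off run lengths: u runs 1, 3, 5; c runs 2, 3, 4; j runs 3, 5, 7; b runs 3, 5, 7 — each is linear in n (n = 1, 2, …).
At n = 4 the blocks have lengths 7, 5, 9, 9.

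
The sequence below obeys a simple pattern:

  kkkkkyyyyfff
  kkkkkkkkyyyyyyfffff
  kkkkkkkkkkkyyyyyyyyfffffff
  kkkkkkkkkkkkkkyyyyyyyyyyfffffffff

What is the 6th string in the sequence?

kkkkkkkkkkkkkkkkkkkkyyyyyyyyyyyyyyfffffffffffff

Each string has the form k^{3n-1} y^{2n} f^{2n-1}, where the shown terms are n = 2, 3, 4, 5.
At n = 7 the blocks have lengths 20, 14, 13.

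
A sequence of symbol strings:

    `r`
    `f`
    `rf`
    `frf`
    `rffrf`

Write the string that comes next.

frfrffrf

From term 3 onward, concatenate the second-to-last term with the last: r·f = rf, f·rf = frf, …
Continuing: frf · rffrf gives term 6.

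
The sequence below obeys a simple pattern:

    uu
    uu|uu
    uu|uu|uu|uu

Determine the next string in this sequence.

Every step duplicates the string with '|' between the halves.
Doubling uu|uu|uu|uu with '|' between the halves:

uu|uu|uu|uu|uu|uu|uu|uu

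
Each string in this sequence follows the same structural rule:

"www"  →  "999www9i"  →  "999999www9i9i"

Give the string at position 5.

s(k+1) = 999·s(k)·9i, so each term gains 999 as a prefix and 9i as a suffix.
From 999999www9i9i, 2 further steps: 999999www9i9i → 999999999www9i9i9i → (answer).

999999999999www9i9i9i9i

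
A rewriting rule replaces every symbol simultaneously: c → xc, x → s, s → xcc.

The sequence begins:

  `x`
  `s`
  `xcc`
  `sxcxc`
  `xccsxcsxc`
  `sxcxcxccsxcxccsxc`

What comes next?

Applying the rule to each of the 17 symbols of sxcxcxccsxcxccsxc gives the pieces xcc s xc s xc s xc xc xcc s xc s xc xc xcc s xc, which concatenate to the answer.

xccsxcsxcsxcxcxccsxcsxcxcxccsxc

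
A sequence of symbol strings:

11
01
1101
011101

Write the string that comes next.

This is a Fibonacci-style word recurrence s(k) = s(k−2)·s(k−1): e.g. 11·01 = 1101.
So term 5 is 1101·011101.

1101011101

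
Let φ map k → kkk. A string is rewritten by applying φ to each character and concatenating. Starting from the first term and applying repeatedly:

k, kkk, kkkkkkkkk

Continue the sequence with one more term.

kkkkkkkkkkkkkkkkkkkkkkkkkkk

Apply φ to kkkkkkkkk symbol by symbol: k→kkk, k→kkk, k→kkk, k→kkk, k→kkk, k→kkk, k→kkk, k→kkk, k→kkk; joined: kkk kkk kkk kkk kkk kkk kkk kkk kkk.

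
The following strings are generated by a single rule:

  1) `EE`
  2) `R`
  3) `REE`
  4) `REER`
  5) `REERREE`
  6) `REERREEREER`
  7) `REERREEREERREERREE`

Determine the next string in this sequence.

Each term (from the third on) is the previous term followed by the one before it: term 3 = R·EE = REE.
Continuing: REERREEREERREERREE · REERREEREER gives term 8.

REERREEREERREERREEREERREEREER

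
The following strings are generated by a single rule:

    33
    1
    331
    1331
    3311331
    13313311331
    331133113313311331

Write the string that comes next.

Each term (from the third on) is the two preceding terms concatenated in order: term 3 = 33·1 = 331.
So term 8 is 13313311331·331133113313311331.

13313311331331133113313311331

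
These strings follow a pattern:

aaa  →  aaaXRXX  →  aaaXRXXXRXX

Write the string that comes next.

Each term is the previous one with XRXX appended.
Applying this once more to aaaXRXXXRXX:

aaaXRXXXRXXXRXX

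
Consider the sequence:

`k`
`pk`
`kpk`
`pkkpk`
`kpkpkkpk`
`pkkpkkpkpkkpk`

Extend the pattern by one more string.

kpkpkkpkpkkpkkpkpkkpk

From term 3 onward, concatenate the second-to-last term with the last: k·pk = kpk, pk·kpk = pkkpk, …
Continuing: kpkpkkpk · pkkpkkpkpkkpk gives term 7.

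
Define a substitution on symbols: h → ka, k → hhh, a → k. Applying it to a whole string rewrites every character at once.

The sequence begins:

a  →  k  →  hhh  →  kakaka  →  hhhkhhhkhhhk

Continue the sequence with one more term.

kakakahhhkakakahhhkakakahhh

Apply φ to hhhkhhhkhhhk symbol by symbol: h→ka, h→ka, h→ka, k→hhh, h→ka, h→ka, h→ka, k→hhh, h→ka, h→ka, h→ka, k→hhh; joined: ka ka ka hhh ka ka ka hhh ka ka ka hhh.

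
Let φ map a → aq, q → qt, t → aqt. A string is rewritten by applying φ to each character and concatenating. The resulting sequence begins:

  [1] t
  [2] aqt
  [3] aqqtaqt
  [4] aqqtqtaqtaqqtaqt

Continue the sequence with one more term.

aqqtqtaqtqtaqtaqqtaqtaqqtqtaqtaqqtaqt

Applying the rule to each of the 16 symbols of aqqtqtaqtaqqtaqt gives the pieces aq qt qt aqt qt aqt aq qt aqt aq qt qt aqt aq qt aqt, which concatenate to the answer.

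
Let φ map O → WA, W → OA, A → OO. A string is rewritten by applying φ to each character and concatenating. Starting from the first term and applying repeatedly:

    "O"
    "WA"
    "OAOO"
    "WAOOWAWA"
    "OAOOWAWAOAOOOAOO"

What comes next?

φ(OAOOWAWAOAOOOAOO) expands symbol-by-symbol to WA OO WA WA OA OO OA OO WA OO WA WA WA OO WA WA; joining the 16 pieces gives the next term.

WAOOWAWAOAOOOAOOWAOOWAWAWAOOWAWA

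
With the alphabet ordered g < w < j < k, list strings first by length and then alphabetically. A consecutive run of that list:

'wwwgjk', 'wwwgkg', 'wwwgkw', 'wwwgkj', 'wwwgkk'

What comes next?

Find the rightmost character of wwwgkk below k, bump it to the next letter, and reset everything to its right to g.

wwwwgg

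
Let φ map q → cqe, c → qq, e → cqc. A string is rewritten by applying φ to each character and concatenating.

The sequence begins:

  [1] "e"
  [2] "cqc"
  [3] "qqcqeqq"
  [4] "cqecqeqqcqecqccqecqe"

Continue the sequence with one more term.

φ(cqecqeqqcqecqccqecqe) expands symbol-by-symbol to qq cqe cqc qq cqe cqc cqe cqe qq cqe cqc qq cqe qq qq cqe cqc qq cqe cqc; joining the 20 pieces gives the next term.

qqcqecqcqqcqecqccqecqeqqcqecqcqqcqeqqqqcqecqcqqcqecqc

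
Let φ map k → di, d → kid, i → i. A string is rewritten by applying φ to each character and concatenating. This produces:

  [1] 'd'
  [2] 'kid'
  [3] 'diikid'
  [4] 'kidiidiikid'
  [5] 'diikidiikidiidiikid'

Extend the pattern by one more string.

kidiidiikidiidiikidiikidiidiikid

Replace each of the 19 characters of diikidiikidiidiikid in place — kid i i di i kid i i di i kid i i kid i i di i kid — and concatenate.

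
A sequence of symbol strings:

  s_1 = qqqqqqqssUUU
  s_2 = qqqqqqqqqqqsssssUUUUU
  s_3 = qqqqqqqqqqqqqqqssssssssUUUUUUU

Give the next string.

qqqqqqqqqqqqqqqqqqqsssssssssssUUUUUUUUU

Term n consists of 4n+3 q's, followed by 3n-1 s's, followed by 2n+1 U's (n = 1, 2, …).
For the next term, n = 4, so the run lengths are 19, 11, 9.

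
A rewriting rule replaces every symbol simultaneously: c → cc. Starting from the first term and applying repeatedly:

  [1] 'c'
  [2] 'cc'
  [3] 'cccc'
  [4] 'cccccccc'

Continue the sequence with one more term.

Rewriting each symbol of cccccccc: c→cc, c→cc, c→cc, c→cc, c→cc, c→cc, c→cc, c→cc, which concatenates to cc cc cc cc cc cc cc cc.

cccccccccccccccc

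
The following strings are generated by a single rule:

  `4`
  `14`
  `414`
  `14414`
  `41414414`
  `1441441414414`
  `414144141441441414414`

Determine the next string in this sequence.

1441441414414414144141441441414414

This is a Fibonacci-style word recurrence s(k) = s(k−2)·s(k−1): e.g. 4·14 = 414.
The next term joins 1441441414414 and 414144141441441414414.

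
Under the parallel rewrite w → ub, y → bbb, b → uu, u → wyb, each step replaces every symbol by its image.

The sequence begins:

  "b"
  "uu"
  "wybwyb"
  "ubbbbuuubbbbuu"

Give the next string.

wybuuuuuuuuwybwybwybuuuuuuuuwybwyb

Applying the rule to each of the 14 symbols of ubbbbuuubbbbuu gives the pieces wyb uu uu uu uu wyb wyb wyb uu uu uu uu wyb wyb, which concatenate to the answer.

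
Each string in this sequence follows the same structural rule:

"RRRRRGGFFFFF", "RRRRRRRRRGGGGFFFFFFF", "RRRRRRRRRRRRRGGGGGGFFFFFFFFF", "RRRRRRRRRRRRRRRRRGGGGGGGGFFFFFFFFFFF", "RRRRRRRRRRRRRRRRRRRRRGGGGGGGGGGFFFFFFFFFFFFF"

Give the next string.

Reading off run lengths: R runs 5, 9, 13, 17, 21; G runs 2, 4, 6, 8, 10; F runs 5, 7, 9, 11, 13 — each is linear in n (n = 1, 2, …).
At n = 6 the blocks have lengths 25, 12, 15.

RRRRRRRRRRRRRRRRRRRRRRRRRGGGGGGGGGGGGFFFFFFFFFFFFFFF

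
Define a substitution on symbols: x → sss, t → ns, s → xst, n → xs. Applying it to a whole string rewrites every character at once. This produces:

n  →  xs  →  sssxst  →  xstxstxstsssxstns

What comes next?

sssxstnssssxstnssssxstnsxstxstxstsssxstnsxsxst

φ(xstxstxstsssxstns) expands symbol-by-symbol to sss xst ns sss xst ns sss xst ns xst xst xst sss xst ns xs xst; joining the 17 pieces gives the next term.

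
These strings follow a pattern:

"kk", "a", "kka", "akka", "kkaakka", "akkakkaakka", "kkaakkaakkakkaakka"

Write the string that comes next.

Each term (from the third on) is the two preceding terms concatenated in order: term 3 = kk·a = kka.
So term 8 is akkakkaakka·kkaakkaakkakkaakka.

akkakkaakkakkaakkaakkakkaakka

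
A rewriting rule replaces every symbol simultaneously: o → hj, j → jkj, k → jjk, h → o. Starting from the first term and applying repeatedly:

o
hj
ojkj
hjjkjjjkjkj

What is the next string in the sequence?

ojkjjkjjjkjkjjkjjkjjjkjkjjjkjkj

Apply φ to hjjkjjjkjkj symbol by symbol: h→o, j→jkj, j→jkj, k→jjk, j→jkj, j→jkj, j→jkj, k→jjk, j→jkj, k→jjk, j→jkj; joined: o jkj jkj jjk jkj jkj jkj jjk jkj jjk jkj.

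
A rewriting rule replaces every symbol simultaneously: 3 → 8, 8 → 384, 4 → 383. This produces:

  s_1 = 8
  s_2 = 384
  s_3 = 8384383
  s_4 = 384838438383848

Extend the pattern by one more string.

Rewriting the 15 symbols of 384838438383848 one by one yields 8 384 383 384 8 384 383 8 384 8 384 8 384 383 384; concatenated:

83843833848384383838483848384383384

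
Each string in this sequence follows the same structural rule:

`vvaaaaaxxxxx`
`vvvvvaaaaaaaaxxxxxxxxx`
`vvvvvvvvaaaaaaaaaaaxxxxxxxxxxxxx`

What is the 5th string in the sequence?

vvvvvvvvvvvvvvaaaaaaaaaaaaaaaaaxxxxxxxxxxxxxxxxxxxxx

The n-th term is 3n-1 v's then 3n+2 a's then 4n+1 x's (n = 1, 2, …).
At n = 5 the blocks have lengths 14, 17, 21.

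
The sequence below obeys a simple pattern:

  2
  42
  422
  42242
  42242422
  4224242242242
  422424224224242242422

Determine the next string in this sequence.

This is a Fibonacci-style word recurrence s(k) = s(k−1)·s(k−2): e.g. 42·2 = 422.
The next term joins 422424224224242242422 and 4224242242242.

4224242242242422424224224242242242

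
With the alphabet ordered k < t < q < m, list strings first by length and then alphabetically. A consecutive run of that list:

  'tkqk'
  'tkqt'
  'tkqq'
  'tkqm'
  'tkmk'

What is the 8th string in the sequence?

Advancing 3 positions from tkmk through tkmk → tkmt → tkmq reaches term 8.

tkmm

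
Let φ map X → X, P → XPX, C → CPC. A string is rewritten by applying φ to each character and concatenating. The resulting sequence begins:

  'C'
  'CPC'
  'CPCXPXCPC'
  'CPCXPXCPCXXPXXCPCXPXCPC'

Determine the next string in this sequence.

Rewriting the 23 symbols of CPCXPXCPCXXPXXCPCXPXCPC one by one yields CPC XPX CPC X XPX X CPC XPX CPC X X XPX X X CPC XPX CPC X XPX X CPC XPX CPC; concatenated:

CPCXPXCPCXXPXXCPCXPXCPCXXXPXXXCPCXPXCPCXXPXXCPCXPXCPC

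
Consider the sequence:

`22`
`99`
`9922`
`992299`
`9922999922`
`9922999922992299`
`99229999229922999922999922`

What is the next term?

992299992299229999229999229922999922992299

Each term (from the third on) is the previous term followed by the one before it: term 3 = 99·22 = 9922.
Continuing: 99229999229922999922999922 · 9922999922992299 gives term 8.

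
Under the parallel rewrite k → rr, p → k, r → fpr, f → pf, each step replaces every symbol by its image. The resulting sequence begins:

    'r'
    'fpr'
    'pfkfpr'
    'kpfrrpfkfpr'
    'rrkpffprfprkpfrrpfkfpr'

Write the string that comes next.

fprfprrrkpfpfkfprpfkfprrrkpffprfprkpfrrpfkfpr

Replace each of the 22 characters of rrkpffprfprkpfrrpfkfpr in place — fpr fpr rr k pf pf k fpr pf k fpr rr k pf fpr fpr k pf rr pf k fpr — and concatenate.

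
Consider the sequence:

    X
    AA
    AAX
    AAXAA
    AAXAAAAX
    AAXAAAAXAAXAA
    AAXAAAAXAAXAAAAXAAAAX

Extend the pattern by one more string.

AAXAAAAXAAXAAAAXAAAAXAAXAAAAXAAXAA

This is a Fibonacci-style word recurrence s(k) = s(k−1)·s(k−2): e.g. AA·X = AAX.
Continuing: AAXAAAAXAAXAAAAXAAAAX · AAXAAAAXAAXAA gives term 8.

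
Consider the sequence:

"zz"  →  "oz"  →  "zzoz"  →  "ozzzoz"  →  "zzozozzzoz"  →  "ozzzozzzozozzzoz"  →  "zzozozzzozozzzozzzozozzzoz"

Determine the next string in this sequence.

ozzzozzzozozzzozzzozozzzozozzzozzzozozzzoz

This is a Fibonacci-style word recurrence s(k) = s(k−2)·s(k−1): e.g. zz·oz = zzoz.
The next term joins ozzzozzzozozzzoz and zzozozzzozozzzozzzozozzzoz.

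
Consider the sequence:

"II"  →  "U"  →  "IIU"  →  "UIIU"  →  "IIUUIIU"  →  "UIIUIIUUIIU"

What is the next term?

IIUUIIUUIIUIIUUIIU

This is a Fibonacci-style word recurrence s(k) = s(k−2)·s(k−1): e.g. II·U = IIU.
Continuing: IIUUIIU · UIIUIIUUIIU gives term 7.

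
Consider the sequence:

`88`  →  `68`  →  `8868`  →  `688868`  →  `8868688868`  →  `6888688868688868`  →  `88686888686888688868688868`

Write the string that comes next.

688868886868886888686888686888688868688868

From term 3 onward, concatenate the second-to-last term with the last: 88·68 = 8868, 68·8868 = 688868, …
So term 8 is 6888688868688868·88686888686888688868688868.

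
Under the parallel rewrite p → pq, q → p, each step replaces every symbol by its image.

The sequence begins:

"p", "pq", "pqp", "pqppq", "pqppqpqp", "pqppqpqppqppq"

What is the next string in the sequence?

pqppqpqppqppqpqppqpqp

Applying the rule to each of the 13 symbols of pqppqpqppqppq gives the pieces pq p pq pq p pq p pq pq p pq pq p, which concatenate to the answer.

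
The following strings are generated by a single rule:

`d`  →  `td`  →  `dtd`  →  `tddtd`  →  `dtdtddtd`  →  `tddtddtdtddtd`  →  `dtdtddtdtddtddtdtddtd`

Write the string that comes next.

tddtddtdtddtddtdtddtdtddtddtdtddtd

Each term (from the third on) is the two preceding terms concatenated in order: term 3 = d·td = dtd.
Continuing: tddtddtdtddtd · dtdtddtdtddtddtdtddtd gives term 8.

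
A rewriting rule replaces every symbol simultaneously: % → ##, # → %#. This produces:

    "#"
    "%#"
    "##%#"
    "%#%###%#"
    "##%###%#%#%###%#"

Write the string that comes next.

Applying the rule to each of the 16 symbols of ##%###%#%#%###%# gives the pieces %# %# ## %# %# %# ## %# ## %# ## %# %# %# ## %#, which concatenate to the answer.

%#%###%#%#%###%###%###%#%#%###%#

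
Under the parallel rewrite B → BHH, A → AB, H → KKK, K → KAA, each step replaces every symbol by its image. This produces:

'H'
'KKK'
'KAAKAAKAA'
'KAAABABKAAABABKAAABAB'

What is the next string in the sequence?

Rewriting the 21 symbols of KAAABABKAAABABKAAABAB one by one yields KAA AB AB AB BHH AB BHH KAA AB AB AB BHH AB BHH KAA AB AB AB BHH AB BHH; concatenated:

KAAABABABBHHABBHHKAAABABABBHHABBHHKAAABABABBHHABBHH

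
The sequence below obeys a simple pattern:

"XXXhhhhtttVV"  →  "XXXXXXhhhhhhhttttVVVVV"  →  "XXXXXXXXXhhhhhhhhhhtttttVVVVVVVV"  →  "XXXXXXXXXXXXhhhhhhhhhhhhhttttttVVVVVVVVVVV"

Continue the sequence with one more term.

XXXXXXXXXXXXXXXhhhhhhhhhhhhhhhhtttttttVVVVVVVVVVVVVV

Term n consists of 3n X's, followed by 3n+1 h's, followed by n+2 t's, followed by 3n-1 V's (n = 1, 2, …).
For the next term, n = 5, so the run lengths are 15, 16, 7, 14.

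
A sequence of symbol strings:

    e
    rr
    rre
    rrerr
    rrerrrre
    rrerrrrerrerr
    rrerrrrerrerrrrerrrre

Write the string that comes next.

Each term (from the third on) is the previous term followed by the one before it: term 3 = rr·e = rre.
The next term joins rrerrrrerrerrrrerrrre and rrerrrrerrerr.

rrerrrrerrerrrrerrrrerrerrrrerrerr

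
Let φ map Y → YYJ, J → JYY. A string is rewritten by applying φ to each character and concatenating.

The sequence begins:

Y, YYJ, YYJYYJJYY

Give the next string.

YYJYYJJYYYYJYYJJYYJYYYYJYYJ

Rewriting each symbol of YYJYYJJYY: Y→YYJ, Y→YYJ, J→JYY, Y→YYJ, Y→YYJ, J→JYY, J→JYY, Y→YYJ, Y→YYJ, which concatenates to YYJ YYJ JYY YYJ YYJ JYY JYY YYJ YYJ.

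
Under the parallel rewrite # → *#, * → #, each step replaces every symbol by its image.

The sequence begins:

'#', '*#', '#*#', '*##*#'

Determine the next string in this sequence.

Rewriting each symbol of *##*#: *→#, #→*#, #→*#, *→#, #→*#, which concatenates to # *# *# # *#.

#*#*##*#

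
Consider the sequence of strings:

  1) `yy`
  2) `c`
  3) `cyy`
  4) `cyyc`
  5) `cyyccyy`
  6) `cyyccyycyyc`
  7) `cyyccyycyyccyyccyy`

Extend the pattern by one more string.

From term 3 onward, concatenate the last term with the second-to-last: c·yy = cyy, cyy·c = cyyc, …
So term 8 is cyyccyycyyccyyccyy·cyyccyycyyc.

cyyccyycyyccyyccyycyyccyycyyc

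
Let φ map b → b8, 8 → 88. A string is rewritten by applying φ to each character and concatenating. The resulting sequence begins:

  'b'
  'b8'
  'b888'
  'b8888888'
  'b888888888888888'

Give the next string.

b8888888888888888888888888888888

φ(b888888888888888) expands symbol-by-symbol to b8 88 88 88 88 88 88 88 88 88 88 88 88 88 88 88; joining the 16 pieces gives the next term.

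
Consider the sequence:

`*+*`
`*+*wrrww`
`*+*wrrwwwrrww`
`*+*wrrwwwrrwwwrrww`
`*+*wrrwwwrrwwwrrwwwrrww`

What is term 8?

*+*wrrwwwrrwwwrrwwwrrwwwrrwwwrrwwwrrww

Every step adds wrrww to the end: s(k+1) = s(k)·wrrww.
From *+*wrrwwwrrwwwrrwwwrrww, 3 further steps: *+*wrrwwwrrwwwrrwwwrrww → *+*wrrwwwrrwwwrrwwwrrwwwrrww → *+*wrrwwwrrwwwrrwwwrrwwwrrwwwrrww → (answer).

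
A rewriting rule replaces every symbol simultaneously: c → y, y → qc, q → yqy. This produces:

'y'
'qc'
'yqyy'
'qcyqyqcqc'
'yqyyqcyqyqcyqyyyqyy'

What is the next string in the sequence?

Applying the rule to each of the 19 symbols of yqyyqcyqyqcyqyyyqyy gives the pieces qc yqy qc qc yqy y qc yqy qc yqy y qc yqy qc qc qc yqy qc qc, which concatenate to the answer.

qcyqyqcqcyqyyqcyqyqcyqyyqcyqyqcqcqcyqyqcqc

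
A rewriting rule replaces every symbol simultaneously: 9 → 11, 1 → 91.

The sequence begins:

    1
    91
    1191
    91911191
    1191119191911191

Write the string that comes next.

Applying the rule to each of the 16 symbols of 1191119191911191 gives the pieces 91 91 11 91 91 91 11 91 11 91 11 91 91 91 11 91, which concatenate to the answer.

91911191919111911191119191911191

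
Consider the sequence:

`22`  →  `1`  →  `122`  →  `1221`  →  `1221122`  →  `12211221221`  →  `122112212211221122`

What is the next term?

From term 3 onward, concatenate the last term with the second-to-last: 1·22 = 122, 122·1 = 1221, …
Continuing: 122112212211221122 · 12211221221 gives term 8.

12211221221122112212211221221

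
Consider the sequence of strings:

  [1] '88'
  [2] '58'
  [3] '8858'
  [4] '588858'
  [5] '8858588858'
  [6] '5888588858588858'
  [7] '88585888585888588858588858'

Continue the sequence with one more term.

From term 3 onward, concatenate the second-to-last term with the last: 88·58 = 8858, 58·8858 = 588858, …
Continuing: 5888588858588858 · 88585888585888588858588858 gives term 8.

588858885858885888585888585888588858588858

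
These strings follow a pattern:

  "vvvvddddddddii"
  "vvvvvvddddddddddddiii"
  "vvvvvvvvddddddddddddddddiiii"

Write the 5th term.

vvvvvvvvvvvvddddddddddddddddddddddddiiiiii

Term n consists of 2n v's, followed by 4n d's, followed by n i's, where the shown terms are n = 2, 3, 4.
At n = 6 the blocks have lengths 12, 24, 6.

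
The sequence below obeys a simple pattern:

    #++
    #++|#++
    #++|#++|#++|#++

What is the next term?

Each string is two copies of the previous one joined by '|'.
Doubling #++|#++|#++|#++ with '|' between the halves:

#++|#++|#++|#++|#++|#++|#++|#++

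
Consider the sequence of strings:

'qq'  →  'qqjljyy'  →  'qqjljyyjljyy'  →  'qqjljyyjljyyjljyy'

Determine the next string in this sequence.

qqjljyyjljyyjljyyjljyy

Every step adds jljyy to the end: s(k+1) = s(k)·jljyy.
One more step from qqjljyyjljyyjljyy gives the answer.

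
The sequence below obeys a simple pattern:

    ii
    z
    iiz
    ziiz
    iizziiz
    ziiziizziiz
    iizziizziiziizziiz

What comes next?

Each term (from the third on) is the two preceding terms concatenated in order: term 3 = ii·z = iiz.
Continuing: ziiziizziiz · iizziizziiziizziiz gives term 8.

ziiziizziiziizziizziiziizziiz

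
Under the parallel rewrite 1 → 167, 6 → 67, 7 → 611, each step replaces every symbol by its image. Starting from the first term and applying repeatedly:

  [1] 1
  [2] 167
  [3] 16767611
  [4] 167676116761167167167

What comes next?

Applying the rule to each of the 21 symbols of 167676116761167167167 gives the pieces 167 67 611 67 611 67 167 167 67 611 67 167 167 67 611 167 67 611 167 67 611, which concatenate to the answer.

1676761167611671671676761167167167676111676761116767611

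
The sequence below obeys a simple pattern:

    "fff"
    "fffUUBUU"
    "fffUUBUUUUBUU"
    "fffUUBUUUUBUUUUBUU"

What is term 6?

fffUUBUUUUBUUUUBUUUUBUUUUBUU

The strings grow by a fixed suffix UUBUU each time.
From fffUUBUUUUBUUUUBUU, 2 further steps: fffUUBUUUUBUUUUBUU → fffUUBUUUUBUUUUBUUUUBUU → (answer).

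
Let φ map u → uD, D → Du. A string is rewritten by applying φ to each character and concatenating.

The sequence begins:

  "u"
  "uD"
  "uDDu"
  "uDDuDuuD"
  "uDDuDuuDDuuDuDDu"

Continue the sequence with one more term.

Applying the rule to each of the 16 symbols of uDDuDuuDDuuDuDDu gives the pieces uD Du Du uD Du uD uD Du Du uD uD Du uD Du Du uD, which concatenate to the answer.

uDDuDuuDDuuDuDDuDuuDuDDuuDDuDuuD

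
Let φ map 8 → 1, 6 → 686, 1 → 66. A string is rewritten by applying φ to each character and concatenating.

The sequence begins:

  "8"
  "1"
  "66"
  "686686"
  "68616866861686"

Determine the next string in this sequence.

φ(68616866861686) expands symbol-by-symbol to 686 1 686 66 686 1 686 686 1 686 66 686 1 686; joining the 14 pieces gives the next term.

68616866668616866861686666861686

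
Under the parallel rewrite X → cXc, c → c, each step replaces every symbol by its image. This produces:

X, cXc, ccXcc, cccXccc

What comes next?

Apply φ to cccXccc symbol by symbol: c→c, c→c, c→c, X→cXc, c→c, c→c, c→c; joined: c c c cXc c c c.

ccccXcccc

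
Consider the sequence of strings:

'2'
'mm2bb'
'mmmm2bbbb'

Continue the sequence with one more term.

Every step adds mm to the front and bb to the end of the previous string.
One more step from mmmm2bbbb gives the answer.

mmmmmm2bbbbbb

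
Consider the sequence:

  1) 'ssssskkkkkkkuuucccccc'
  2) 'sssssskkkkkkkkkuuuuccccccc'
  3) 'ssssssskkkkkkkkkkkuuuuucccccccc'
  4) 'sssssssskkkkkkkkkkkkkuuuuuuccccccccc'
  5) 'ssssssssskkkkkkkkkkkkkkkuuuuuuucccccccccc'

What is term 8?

Each string has the form s^{n+2} k^{2n+1} u^{n} c^{n+3}, where the shown terms are n = 3, 4, 5, 6, 7.
For term 8, n = 10, so the run lengths are 12, 21, 10, 13.

sssssssssssskkkkkkkkkkkkkkkkkkkkkuuuuuuuuuuccccccccccccc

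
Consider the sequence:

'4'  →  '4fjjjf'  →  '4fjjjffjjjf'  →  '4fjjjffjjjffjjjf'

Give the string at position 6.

4fjjjffjjjffjjjffjjjffjjjf

Every step adds fjjjf to the end: s(k+1) = s(k)·fjjjf.
From 4fjjjffjjjffjjjf, 2 further steps: 4fjjjffjjjffjjjf → 4fjjjffjjjffjjjffjjjf → (answer).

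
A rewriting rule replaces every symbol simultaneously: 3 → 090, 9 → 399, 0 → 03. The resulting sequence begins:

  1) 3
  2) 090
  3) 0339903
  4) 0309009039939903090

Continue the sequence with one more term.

Rewriting the 19 symbols of 0309009039939903090 one by one yields 03 090 03 399 03 03 399 03 090 399 399 090 399 399 03 090 03 399 03; concatenated:

0309003399030339903090399399090399399030900339903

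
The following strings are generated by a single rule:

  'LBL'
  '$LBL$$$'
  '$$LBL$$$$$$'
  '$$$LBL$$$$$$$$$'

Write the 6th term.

$$$$$LBL$$$$$$$$$$$$$$$

s(k+1) = $·s(k)·$$$, so each term gains $ as a prefix and $$$ as a suffix.
From $$$LBL$$$$$$$$$, 2 further steps: $$$LBL$$$$$$$$$ → $$$$LBL$$$$$$$$$$$$ → (answer).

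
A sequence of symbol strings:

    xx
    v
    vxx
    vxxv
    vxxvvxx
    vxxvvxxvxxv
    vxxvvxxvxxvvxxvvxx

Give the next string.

This is a Fibonacci-style word recurrence s(k) = s(k−1)·s(k−2): e.g. v·xx = vxx.
The next term joins vxxvvxxvxxvvxxvvxx and vxxvvxxvxxv.

vxxvvxxvxxvvxxvvxxvxxvvxxvxxv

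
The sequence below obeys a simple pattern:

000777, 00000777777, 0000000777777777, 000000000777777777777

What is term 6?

0000000000000777777777777777777

Each string has the form 0^{2n+1} 7^{3n} (n = 1, 2, …).
At n = 6 the blocks have lengths 13, 18.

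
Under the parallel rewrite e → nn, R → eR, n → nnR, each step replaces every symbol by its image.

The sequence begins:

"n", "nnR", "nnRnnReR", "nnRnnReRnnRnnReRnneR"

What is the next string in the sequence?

φ(nnRnnReRnnRnnReRnneR) expands symbol-by-symbol to nnR nnR eR nnR nnR eR nn eR nnR nnR eR nnR nnR eR nn eR nnR nnR nn eR; joining the 20 pieces gives the next term.

nnRnnReRnnRnnReRnneRnnRnnReRnnRnnReRnneRnnRnnRnneR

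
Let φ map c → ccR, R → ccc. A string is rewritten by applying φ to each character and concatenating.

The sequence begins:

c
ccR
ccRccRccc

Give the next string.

Expanding ccRccRccc: c→ccR, c→ccR, R→ccc, c→ccR, c→ccR, R→ccc, c→ccR, c→ccR, c→ccR. Concatenated: ccR ccR ccc ccR ccR ccc ccR ccR ccR.

ccRccRcccccRccRcccccRccRccR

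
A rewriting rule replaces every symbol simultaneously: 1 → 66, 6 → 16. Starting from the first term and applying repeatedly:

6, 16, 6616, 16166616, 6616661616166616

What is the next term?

φ(6616661616166616) expands symbol-by-symbol to 16 16 66 16 16 16 66 16 66 16 66 16 16 16 66 16; joining the 16 pieces gives the next term.

16166616161666166616661616166616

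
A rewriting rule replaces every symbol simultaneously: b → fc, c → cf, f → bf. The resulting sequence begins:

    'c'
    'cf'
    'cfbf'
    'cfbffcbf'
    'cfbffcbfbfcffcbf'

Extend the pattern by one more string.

cfbffcbfbfcffcbffcbfcfbfbfcffcbf

φ(cfbffcbfbfcffcbf) expands symbol-by-symbol to cf bf fc bf bf cf fc bf fc bf cf bf bf cf fc bf; joining the 16 pieces gives the next term.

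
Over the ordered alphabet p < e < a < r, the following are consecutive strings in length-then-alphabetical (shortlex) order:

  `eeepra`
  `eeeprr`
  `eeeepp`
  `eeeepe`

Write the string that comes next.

Find the rightmost character of eeeepe below r, bump it to the next letter, and reset everything to its right to p.

eeeepa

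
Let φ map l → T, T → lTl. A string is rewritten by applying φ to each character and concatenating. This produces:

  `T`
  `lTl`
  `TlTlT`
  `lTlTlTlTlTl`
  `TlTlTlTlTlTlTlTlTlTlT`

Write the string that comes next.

lTlTlTlTlTlTlTlTlTlTlTlTlTlTlTlTlTlTlTlTlTl

φ(TlTlTlTlTlTlTlTlTlTlT) expands symbol-by-symbol to lTl T lTl T lTl T lTl T lTl T lTl T lTl T lTl T lTl T lTl T lTl; joining the 21 pieces gives the next term.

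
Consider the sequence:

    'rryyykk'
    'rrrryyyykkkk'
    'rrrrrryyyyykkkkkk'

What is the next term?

rrrrrrrryyyyyykkkkkkkk

The n-th term is 2n r's then n+2 y's then 2n k's (n = 1, 2, …).
For the next term, n = 4, so the run lengths are 8, 6, 8.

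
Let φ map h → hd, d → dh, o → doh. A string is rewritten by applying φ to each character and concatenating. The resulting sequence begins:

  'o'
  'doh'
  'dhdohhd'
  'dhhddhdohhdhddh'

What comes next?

dhhdhddhdhhddhdohhdhddhhddhdhhd

Replace each of the 15 characters of dhhddhdohhdhddh in place — dh hd hd dh dh hd dh doh hd hd dh hd dh dh hd — and concatenate.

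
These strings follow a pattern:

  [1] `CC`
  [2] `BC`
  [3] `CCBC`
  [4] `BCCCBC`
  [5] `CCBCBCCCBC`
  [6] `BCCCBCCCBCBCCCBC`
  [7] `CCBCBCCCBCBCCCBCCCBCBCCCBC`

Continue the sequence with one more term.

This is a Fibonacci-style word recurrence s(k) = s(k−2)·s(k−1): e.g. CC·BC = CCBC.
So term 8 is BCCCBCCCBCBCCCBC·CCBCBCCCBCBCCCBCCCBCBCCCBC.

BCCCBCCCBCBCCCBCCCBCBCCCBCBCCCBCCCBCBCCCBC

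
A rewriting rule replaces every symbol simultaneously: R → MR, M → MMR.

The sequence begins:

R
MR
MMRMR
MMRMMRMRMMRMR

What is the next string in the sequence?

Applying the rule to each of the 13 symbols of MMRMMRMRMMRMR gives the pieces MMR MMR MR MMR MMR MR MMR MR MMR MMR MR MMR MR, which concatenate to the answer.

MMRMMRMRMMRMMRMRMMRMRMMRMMRMRMMRMR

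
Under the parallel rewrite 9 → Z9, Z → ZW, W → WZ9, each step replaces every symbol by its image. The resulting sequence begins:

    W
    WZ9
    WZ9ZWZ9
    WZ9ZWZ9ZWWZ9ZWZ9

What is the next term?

WZ9ZWZ9ZWWZ9ZWZ9ZWWZ9WZ9ZWZ9ZWWZ9ZWZ9

φ(WZ9ZWZ9ZWWZ9ZWZ9) expands symbol-by-symbol to WZ9 ZW Z9 ZW WZ9 ZW Z9 ZW WZ9 WZ9 ZW Z9 ZW WZ9 ZW Z9; joining the 16 pieces gives the next term.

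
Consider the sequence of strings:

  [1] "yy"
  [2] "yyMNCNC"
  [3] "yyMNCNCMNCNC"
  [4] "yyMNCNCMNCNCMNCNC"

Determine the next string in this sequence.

The strings grow by a fixed suffix MNCNC each time.
Applying this once more to yyMNCNCMNCNCMNCNC:

yyMNCNCMNCNCMNCNCMNCNC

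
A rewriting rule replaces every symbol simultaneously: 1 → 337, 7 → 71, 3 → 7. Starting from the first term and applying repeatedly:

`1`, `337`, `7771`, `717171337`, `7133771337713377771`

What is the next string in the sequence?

Replace each of the 19 characters of 7133771337713377771 in place — 71 337 7 7 71 71 337 7 7 71 71 337 7 7 71 71 71 71 337 — and concatenate.

713377771713377771713377771717171337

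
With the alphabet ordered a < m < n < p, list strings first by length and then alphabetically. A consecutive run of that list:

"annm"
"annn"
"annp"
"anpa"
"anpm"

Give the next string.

Treat anpm as a base-4 numeral over the given alphabet and add one, carrying through any trailing p's.

anpn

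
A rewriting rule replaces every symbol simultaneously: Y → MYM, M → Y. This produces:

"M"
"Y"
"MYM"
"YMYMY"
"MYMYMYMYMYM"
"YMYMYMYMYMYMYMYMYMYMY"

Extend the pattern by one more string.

Applying the rule to each of the 21 symbols of YMYMYMYMYMYMYMYMYMYMY gives the pieces MYM Y MYM Y MYM Y MYM Y MYM Y MYM Y MYM Y MYM Y MYM Y MYM Y MYM, which concatenate to the answer.

MYMYMYMYMYMYMYMYMYMYMYMYMYMYMYMYMYMYMYMYMYM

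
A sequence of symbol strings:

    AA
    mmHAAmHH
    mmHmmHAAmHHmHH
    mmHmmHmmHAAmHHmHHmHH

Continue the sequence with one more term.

mmHmmHmmHmmHAAmHHmHHmHHmHH

Every step adds mmH to the front and mHH to the end of the previous string.
One more step from mmHmmHmmHAAmHHmHHmHH gives the answer.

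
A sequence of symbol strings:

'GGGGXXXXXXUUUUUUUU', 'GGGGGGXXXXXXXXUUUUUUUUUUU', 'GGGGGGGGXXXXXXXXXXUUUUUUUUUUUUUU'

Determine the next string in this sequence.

The n-th term is 2n G's then 2n+2 X's then 3n+2 U's, where the shown terms are n = 2, 3, 4.
Setting n = 5 gives 10, 12, 17 characters in each block.

GGGGGGGGGGXXXXXXXXXXXXUUUUUUUUUUUUUUUUU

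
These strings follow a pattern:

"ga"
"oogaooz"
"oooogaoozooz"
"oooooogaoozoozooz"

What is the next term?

oooooooogaoozoozoozooz

s(k+1) = oo·s(k)·ooz, so each term gains oo as a prefix and ooz as a suffix.
One more step from oooooogaoozoozooz gives the answer.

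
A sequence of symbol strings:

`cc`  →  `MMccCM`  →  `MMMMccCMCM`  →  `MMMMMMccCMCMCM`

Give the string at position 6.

s(k+1) = MM·s(k)·CM, so each term gains MM as a prefix and CM as a suffix.
From MMMMMMccCMCMCM, 2 further steps: MMMMMMccCMCMCM → MMMMMMMMccCMCMCMCM → (answer).

MMMMMMMMMMccCMCMCMCMCM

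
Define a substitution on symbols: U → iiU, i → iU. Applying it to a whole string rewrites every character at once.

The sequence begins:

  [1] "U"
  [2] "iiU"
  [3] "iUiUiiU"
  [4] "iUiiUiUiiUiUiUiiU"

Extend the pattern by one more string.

Rewriting the 17 symbols of iUiiUiUiiUiUiUiiU one by one yields iU iiU iU iU iiU iU iiU iU iU iiU iU iiU iU iiU iU iU iiU; concatenated:

iUiiUiUiUiiUiUiiUiUiUiiUiUiiUiUiiUiUiUiiU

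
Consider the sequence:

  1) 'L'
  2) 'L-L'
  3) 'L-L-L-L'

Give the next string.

L-L-L-L-L-L-L-L

Every step duplicates the string with '-' between the halves.
So the next term is two copies of L-L-L-L with '-' between the halves.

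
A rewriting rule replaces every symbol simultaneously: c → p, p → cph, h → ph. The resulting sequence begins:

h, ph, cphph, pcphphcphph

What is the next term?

Apply φ to pcphphcphph symbol by symbol: p→cph, c→p, p→cph, h→ph, p→cph, h→ph, c→p, p→cph, h→ph, p→cph, h→ph; joined: cph p cph ph cph ph p cph ph cph ph.

cphpcphphcphphpcphphcphph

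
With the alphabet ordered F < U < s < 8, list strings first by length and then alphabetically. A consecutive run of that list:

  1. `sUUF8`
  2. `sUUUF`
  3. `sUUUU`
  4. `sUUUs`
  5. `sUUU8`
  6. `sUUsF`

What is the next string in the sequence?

The successor of sUUsF increments the rightmost position that isn't already 8 and resets every position after it to F.

sUUsU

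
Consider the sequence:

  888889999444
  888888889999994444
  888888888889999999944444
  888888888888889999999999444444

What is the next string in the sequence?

888888888888888889999999999994444444

Reading off run lengths: 8 runs 5, 8, 11, 14; 9 runs 4, 6, 8, 10; 4 runs 3, 4, 5, 6 — each is linear in n, where the shown terms are n = 2, 3, 4, 5.
Setting n = 6 gives 17, 12, 7 characters in each block.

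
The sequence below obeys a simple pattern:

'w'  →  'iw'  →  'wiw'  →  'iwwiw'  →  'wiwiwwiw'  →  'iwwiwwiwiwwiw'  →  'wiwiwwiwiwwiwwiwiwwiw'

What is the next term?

iwwiwwiwiwwiwwiwiwwiwiwwiwwiwiwwiw

This is a Fibonacci-style word recurrence s(k) = s(k−2)·s(k−1): e.g. w·iw = wiw.
Continuing: iwwiwwiwiwwiw · wiwiwwiwiwwiwwiwiwwiw gives term 8.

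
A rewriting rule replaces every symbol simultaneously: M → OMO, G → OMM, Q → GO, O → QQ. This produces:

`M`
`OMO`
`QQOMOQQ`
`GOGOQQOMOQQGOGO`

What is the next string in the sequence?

φ(GOGOQQOMOQQGOGO) expands symbol-by-symbol to OMM QQ OMM QQ GO GO QQ OMO QQ GO GO OMM QQ OMM QQ; joining the 15 pieces gives the next term.

OMMQQOMMQQGOGOQQOMOQQGOGOOMMQQOMMQQ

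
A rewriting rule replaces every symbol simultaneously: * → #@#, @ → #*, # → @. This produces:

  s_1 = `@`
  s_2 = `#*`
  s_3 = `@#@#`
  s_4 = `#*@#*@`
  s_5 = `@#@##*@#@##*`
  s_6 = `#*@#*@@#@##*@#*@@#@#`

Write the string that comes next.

Replace each of the 20 characters of #*@#*@@#@##*@#*@@#@# in place — @ #@# #* @ #@# #* #* @ #* @ @ #@# #* @ #@# #* #* @ #* @ — and concatenate.

@#@##*@#@##*#*@#*@@#@##*@#@##*#*@#*@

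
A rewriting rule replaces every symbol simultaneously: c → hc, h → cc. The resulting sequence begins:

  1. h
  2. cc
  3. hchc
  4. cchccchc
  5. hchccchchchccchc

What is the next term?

cchccchchchccchccchccchchchccchc

φ(hchccchchchccchc) expands symbol-by-symbol to cc hc cc hc hc hc cc hc cc hc cc hc hc hc cc hc; joining the 16 pieces gives the next term.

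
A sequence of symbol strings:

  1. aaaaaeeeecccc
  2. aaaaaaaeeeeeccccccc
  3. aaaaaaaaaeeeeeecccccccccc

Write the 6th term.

aaaaaaaaaaaaaaaeeeeeeeeeccccccccccccccccccc

Term n consists of 2n+3 a's, followed by n+3 e's, followed by 3n+1 c's (n = 1, 2, …).
For term 6, n = 6, so the run lengths are 15, 9, 19.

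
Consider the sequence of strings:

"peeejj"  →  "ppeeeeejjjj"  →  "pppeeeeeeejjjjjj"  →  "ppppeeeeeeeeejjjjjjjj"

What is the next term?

pppppeeeeeeeeeeejjjjjjjjjj

The n-th term is n p's then 2n+1 e's then 2n j's (n = 1, 2, …).
For the next term, n = 5, so the run lengths are 5, 11, 10.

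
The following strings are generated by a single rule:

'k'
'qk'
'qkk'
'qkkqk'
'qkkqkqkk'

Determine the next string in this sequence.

qkkqkqkkqkkqk

This is a Fibonacci-style word recurrence s(k) = s(k−1)·s(k−2): e.g. qk·k = qkk.
So term 6 is qkkqkqkk·qkkqk.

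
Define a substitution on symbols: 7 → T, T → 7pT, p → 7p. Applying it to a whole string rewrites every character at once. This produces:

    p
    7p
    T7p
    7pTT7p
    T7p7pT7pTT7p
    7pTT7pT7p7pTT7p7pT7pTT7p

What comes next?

T7p7pT7pTT7p7pTT7pT7p7pT7pTT7pT7p7pTT7p7pT7pTT7p

Applying the rule to each of the 24 symbols of 7pTT7pT7p7pTT7p7pT7pTT7p gives the pieces T 7p 7pT 7pT T 7p 7pT T 7p T 7p 7pT 7pT T 7p T 7p 7pT T 7p 7pT 7pT T 7p, which concatenate to the answer.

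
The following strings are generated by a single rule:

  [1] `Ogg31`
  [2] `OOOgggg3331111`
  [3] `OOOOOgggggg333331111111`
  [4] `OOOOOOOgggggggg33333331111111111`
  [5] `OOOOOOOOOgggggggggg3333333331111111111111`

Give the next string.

Reading off run lengths: O runs 1, 3, 5, 7, 9; g runs 2, 4, 6, 8, 10; 3 runs 1, 3, 5, 7, 9; 1 runs 1, 4, 7, 10, 13 — each is linear in n (n = 1, 2, …).
For the next term, n = 6, so the run lengths are 11, 12, 11, 16.

OOOOOOOOOOOgggggggggggg333333333331111111111111111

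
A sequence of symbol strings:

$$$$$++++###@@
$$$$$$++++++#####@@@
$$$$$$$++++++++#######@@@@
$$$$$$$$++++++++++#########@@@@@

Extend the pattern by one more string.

Each string has the form $^{n+3} +^{2n} #^{2n-1} @^{n}, where the shown terms are n = 2, 3, 4, 5.
At n = 6 the blocks have lengths 9, 12, 11, 6.

$$$$$$$$$++++++++++++###########@@@@@@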